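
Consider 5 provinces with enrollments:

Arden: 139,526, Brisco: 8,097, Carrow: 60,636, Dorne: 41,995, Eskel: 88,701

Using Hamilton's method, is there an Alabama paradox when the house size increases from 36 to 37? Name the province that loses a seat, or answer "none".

Dorne

At 36 seats: Arden 15, Brisco 1, Carrow 6, Dorne 5, Eskel 9.
At 37 seats: Arden 15, Brisco 1, Carrow 7, Dorne 4, Eskel 10.
Dorne drops from 5 to 4.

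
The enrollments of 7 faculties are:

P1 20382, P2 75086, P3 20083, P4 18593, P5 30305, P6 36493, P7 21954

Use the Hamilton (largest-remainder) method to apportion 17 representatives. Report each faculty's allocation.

Total 222896; standard divisor 222896/17 ≈ 13111.529.
Standard quotas: P1 1.5545, P2 5.7267, P3 1.5317, P4 1.4181, P5 2.3113, P6 2.7833, P7 1.6744.
Lower quotas: P1 1, P2 5, P3 1, P4 1, P5 2, P6 2, P7 1 (sum 13, leaving 4 seats).
Remainders in descending order: P6 0.7833, P2 0.7267, P7 0.6744, P1 0.5545, P3 0.5317, P4 0.4181, P5 0.3113.
The surplus seats go to P6, P2, P7, P1.

P1 2; P2 6; P3 1; P4 1; P5 2; P6 3; P7 2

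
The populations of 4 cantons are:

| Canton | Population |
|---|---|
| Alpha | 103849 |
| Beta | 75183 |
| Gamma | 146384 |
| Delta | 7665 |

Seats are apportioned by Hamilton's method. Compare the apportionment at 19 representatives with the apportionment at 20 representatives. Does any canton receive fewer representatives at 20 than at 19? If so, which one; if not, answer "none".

At 19 seats: Alpha 6, Beta 4, Gamma 8, Delta 1.
At 20 seats: Alpha 6, Beta 5, Gamma 9, Delta 0.
Delta drops from 1 to 0.

Delta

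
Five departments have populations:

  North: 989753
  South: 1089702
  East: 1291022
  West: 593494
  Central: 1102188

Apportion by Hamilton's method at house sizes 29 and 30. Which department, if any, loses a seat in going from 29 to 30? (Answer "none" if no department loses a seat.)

At 29 seats: North 6, South 6, East 7, West 4, Central 6.
At 30 seats: North 6, South 6, East 8, West 3, Central 7.
West drops from 4 to 3.

West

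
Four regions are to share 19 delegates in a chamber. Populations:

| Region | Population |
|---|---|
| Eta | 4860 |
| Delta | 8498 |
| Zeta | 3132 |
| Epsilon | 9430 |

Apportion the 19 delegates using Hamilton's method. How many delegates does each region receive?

The standard divisor is 25920/19 ≈ 1364.211.
Standard quotas: Eta 3.5625, Delta 6.2292, Zeta 2.2958, Epsilon 6.9124.
Lower quotas: Eta 3, Delta 6, Zeta 2, Epsilon 6 (sum 17, leaving 2 seats).
Remainders in descending order: Epsilon 0.9124, Eta 0.5625, Zeta 0.2958, Delta 0.2292.
Largest remainders: Epsilon, Eta receive the extra seats.

Eta 4, Delta 6, Zeta 2, Epsilon 7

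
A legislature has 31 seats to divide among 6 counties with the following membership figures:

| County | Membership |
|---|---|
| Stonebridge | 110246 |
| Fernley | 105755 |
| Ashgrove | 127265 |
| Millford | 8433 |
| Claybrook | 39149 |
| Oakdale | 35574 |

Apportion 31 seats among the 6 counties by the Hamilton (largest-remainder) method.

Stonebridge=8; Fernley=8; Ashgrove=9; Millford=1; Claybrook=3; Oakdale=2

Standard divisor: 426422 ÷ 31 ≈ 13755.548.
Standard quotas: Stonebridge 8.0147, Fernley 7.6882, Ashgrove 9.2519, Millford 0.6131, Claybrook 2.8461, Oakdale 2.5862.
Lower quotas: Stonebridge 8, Fernley 7, Ashgrove 9, Millford 0, Claybrook 2, Oakdale 2 (sum 28, leaving 3 seats).
Remainders in descending order: Claybrook 0.8461, Fernley 0.6882, Millford 0.6131, Oakdale 0.5862, Ashgrove 0.2519, Stonebridge 0.0147.
The surplus seats go to Claybrook, Fernley, Millford.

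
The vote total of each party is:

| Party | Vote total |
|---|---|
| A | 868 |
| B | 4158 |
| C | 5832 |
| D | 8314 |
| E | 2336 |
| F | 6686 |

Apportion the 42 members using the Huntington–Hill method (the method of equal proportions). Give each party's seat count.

With divisor 670: modified quotas A 1.296, B 6.206, C 8.704, D 12.409, E 3.487, F 9.979.
Geometric-mean thresholds: A √(1·2)=1.414, B √(6·7)=6.481, C √(8·9)=8.485, D √(12·13)=12.490, E √(3·4)=3.464, F √(9·10)=9.487.
Each quota rounded against its threshold gives A 1, B 6, C 9, D 12, E 4, F 10 (total 42).

A=1, B=6, C=9, D=12, E=4, F=10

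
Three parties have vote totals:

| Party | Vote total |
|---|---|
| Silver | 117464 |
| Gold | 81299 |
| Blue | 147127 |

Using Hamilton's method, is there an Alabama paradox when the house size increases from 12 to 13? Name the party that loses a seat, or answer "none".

At 12 seats: Silver 4, Gold 3, Blue 5.
At 13 seats: Silver 4, Gold 3, Blue 6.
No party's allocation decreased.

none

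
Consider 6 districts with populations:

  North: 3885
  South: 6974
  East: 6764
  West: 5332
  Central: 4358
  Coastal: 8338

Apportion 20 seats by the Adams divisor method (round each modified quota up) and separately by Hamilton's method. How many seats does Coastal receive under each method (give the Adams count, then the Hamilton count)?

4 and 5

Adams: North 2, South 4, East 4, West 3, Central 3, Coastal 4.
Hamilton: North 2, South 4, East 4, West 3, Central 2, Coastal 5.
Coastal gets 4 under Adams and 5 under Hamilton.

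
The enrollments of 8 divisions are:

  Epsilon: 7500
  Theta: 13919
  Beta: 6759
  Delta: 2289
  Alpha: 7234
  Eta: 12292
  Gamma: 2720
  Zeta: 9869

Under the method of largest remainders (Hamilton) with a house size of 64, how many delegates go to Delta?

The standard divisor is 62582/64 ≈ 977.844.
Standard quotas: Epsilon 7.6699, Theta 14.2344, Beta 6.9121, Delta 2.3409, Alpha 7.3979, Eta 12.5705, Gamma 2.7816, Zeta 10.0926.
Lower quotas: Epsilon 7, Theta 14, Beta 6, Delta 2, Alpha 7, Eta 12, Gamma 2, Zeta 10 (sum 60, leaving 4 seats).
Remainders in descending order: Beta 0.9121, Gamma 0.7816, Epsilon 0.6699, Eta 0.5705, Alpha 0.3979, Delta 0.3409, Theta 0.2344, Zeta 0.0926.
Largest remainders: Beta, Gamma, Epsilon, Eta receive the extra seats.
Delta receives 2.

2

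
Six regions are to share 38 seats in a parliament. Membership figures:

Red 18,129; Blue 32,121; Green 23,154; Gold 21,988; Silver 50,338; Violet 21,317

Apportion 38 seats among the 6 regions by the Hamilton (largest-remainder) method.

Standard divisor: 167047 ÷ 38 ≈ 4395.974.
Standard quotas: Red 4.1240, Blue 7.3069, Green 5.2671, Gold 5.0018, Silver 11.4509, Violet 4.8492.
Lower quotas: Red 4, Blue 7, Green 5, Gold 5, Silver 11, Violet 4 (sum 36, leaving 2 seats).
Remainders in descending order: Violet 0.8492, Silver 0.4509, Blue 0.3069, Green 0.2671, Red 0.1240, Gold 0.0018.
The surplus seats go to Violet, Silver.

Red 4, Blue 7, Green 5, Gold 5, Silver 12, Violet 5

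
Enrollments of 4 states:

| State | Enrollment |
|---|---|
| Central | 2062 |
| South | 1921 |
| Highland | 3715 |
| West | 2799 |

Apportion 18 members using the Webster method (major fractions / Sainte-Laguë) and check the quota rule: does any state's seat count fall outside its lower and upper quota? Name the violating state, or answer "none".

Standard quotas: Central 3.536, South 3.294, Highland 6.370, West 4.800.
Webster allocation: Central 4, South 3, Highland 6, West 5.
Every allocation lies between the lower and upper quota.

none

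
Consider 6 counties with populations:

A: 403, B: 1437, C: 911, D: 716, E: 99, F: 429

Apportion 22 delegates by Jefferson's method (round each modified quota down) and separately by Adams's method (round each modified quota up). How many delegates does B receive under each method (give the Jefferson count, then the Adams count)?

Jefferson: A 2, B 9, C 5, D 4, E 0, F 2.
Adams: A 2, B 7, C 5, D 4, E 1, F 3.
B gets 9 under Jefferson and 7 under Adams.

9 and 7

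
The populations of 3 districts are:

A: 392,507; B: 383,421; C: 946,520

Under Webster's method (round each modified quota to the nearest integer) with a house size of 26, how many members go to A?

6

Standard divisor 1722448/26 ≈ 66248; standard quotas: A 5.925, B 5.788, C 14.288.
Rounding to the nearest integer gives A 6, B 6, C 14 — total 26, matching the house size, so no adjustment is needed.
A receives 6.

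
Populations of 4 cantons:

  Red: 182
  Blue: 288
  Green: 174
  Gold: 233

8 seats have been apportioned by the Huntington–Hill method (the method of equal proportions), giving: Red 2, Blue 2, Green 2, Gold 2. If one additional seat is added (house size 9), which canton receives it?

Priority for the next seat is population ÷ (√(s·(s+1))).
Priorities: Red 74.301, Blue 117.576, Green 71.035, Gold 95.122.
Highest priority: Blue.

Blue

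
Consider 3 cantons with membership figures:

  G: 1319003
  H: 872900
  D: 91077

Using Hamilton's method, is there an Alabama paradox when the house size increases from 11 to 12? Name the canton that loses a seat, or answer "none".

D

At 11 seats: G 6, H 4, D 1.
At 12 seats: G 7, H 5, D 0.
D drops from 1 to 0.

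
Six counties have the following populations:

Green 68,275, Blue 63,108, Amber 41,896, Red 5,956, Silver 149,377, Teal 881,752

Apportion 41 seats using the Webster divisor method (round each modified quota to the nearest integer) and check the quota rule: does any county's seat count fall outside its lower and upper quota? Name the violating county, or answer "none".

Teal

Standard quotas: Green 2.313, Blue 2.138, Amber 1.419, Red 0.202, Silver 5.060, Teal 29.869.
Webster allocation: Green 2, Blue 2, Amber 1, Red 0, Silver 5, Teal 31.
Teal has quota 29.869 (lower 29, upper 30) but receives 31 — outside the quota interval.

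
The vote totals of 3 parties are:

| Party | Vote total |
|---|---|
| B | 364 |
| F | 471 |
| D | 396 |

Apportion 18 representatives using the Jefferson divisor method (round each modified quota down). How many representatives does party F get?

7

Standard divisor 1231/18 ≈ 68.389; standard quotas: B 5.323, F 6.887, D 5.790.
Rounding down gives 5, 6, 5 = 16 seats, so the divisor must be adjusted.
With modified divisor 63: modified quotas B 5.778, F 7.476, D 6.286.
Rounding down: B 5, F 7, D 6 (total 18).
F receives 7.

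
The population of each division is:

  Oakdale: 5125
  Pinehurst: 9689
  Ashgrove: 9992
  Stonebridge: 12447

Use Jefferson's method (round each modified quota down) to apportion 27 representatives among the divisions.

Standard divisor 37253/27 ≈ 1379.741; standard quotas: Oakdale 3.714, Pinehurst 7.022, Ashgrove 7.242, Stonebridge 9.021.
Rounding down gives 3, 7, 7, 9 = 26 seats, so the divisor must be adjusted.
With modified divisor 1270: modified quotas Oakdale 4.035, Pinehurst 7.629, Ashgrove 7.868, Stonebridge 9.801.
Rounding down: Oakdale 4, Pinehurst 7, Ashgrove 7, Stonebridge 9 (total 27).

Oakdale: 4, Pinehurst: 7, Ashgrove: 7, Stonebridge: 9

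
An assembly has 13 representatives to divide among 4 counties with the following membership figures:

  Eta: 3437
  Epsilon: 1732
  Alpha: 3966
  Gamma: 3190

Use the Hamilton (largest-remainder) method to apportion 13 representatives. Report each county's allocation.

Eta=4; Epsilon=2; Alpha=4; Gamma=3

Total 12325; standard divisor 12325/13 ≈ 948.077.
Standard quotas: Eta 3.625, Epsilon 1.827, Alpha 4.183, Gamma 3.365.
Lower quotas: Eta 3, Epsilon 1, Alpha 4, Gamma 3 (sum 11, leaving 2 seats).
Remainders in descending order: Epsilon 0.827, Eta 0.625, Gamma 0.365, Alpha 0.183.
The surplus seats go to Epsilon, Eta.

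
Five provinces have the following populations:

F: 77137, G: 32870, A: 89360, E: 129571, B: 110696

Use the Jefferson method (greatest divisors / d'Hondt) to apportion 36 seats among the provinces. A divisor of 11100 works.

F 6, G 2, A 8, E 11, B 9

With modified divisor 11100: modified quotas F 6.949, G 2.961, A 8.050, E 11.673, B 9.973.
Rounding down: F 6, G 2, A 8, E 11, B 9 (total 36).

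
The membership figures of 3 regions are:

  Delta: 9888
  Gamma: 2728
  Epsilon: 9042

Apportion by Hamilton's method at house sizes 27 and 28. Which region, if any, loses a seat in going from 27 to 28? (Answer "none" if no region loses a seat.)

Gamma

At 27 seats: Delta 12, Gamma 4, Epsilon 11.
At 28 seats: Delta 13, Gamma 3, Epsilon 12.
Gamma drops from 4 to 3.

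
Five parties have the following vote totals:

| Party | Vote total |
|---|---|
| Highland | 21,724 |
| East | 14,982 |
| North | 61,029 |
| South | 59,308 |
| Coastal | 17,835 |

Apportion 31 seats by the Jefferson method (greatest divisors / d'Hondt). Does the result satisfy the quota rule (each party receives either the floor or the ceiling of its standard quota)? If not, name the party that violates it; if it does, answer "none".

Standard quotas: Highland 3.851, East 2.656, North 10.818, South 10.513, Coastal 3.162.
Jefferson allocation: Highland 4, East 2, North 11, South 11, Coastal 3.
Every allocation lies between the lower and upper quota.

none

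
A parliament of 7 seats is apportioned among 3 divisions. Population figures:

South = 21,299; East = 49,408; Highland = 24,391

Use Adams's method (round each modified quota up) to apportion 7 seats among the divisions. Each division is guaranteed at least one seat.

South 2; East 3; Highland 2

Standard divisor 95098/7 ≈ 13585.429; standard quotas: South 1.568, East 3.637, Highland 1.795.
Rounding up gives 2, 4, 2 = 8 seats, so the divisor must be adjusted.
With modified divisor 18900: modified quotas South 1.127, East 2.614, Highland 1.291.
Rounding up: South 2, East 3, Highland 2 (total 7).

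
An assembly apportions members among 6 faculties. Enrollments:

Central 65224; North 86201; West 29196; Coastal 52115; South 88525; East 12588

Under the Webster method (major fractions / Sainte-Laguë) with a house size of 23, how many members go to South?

6

Standard divisor 333849/23 ≈ 14515.174; standard quotas: Central 4.494, North 5.939, West 2.011, Coastal 3.590, South 6.099, East 0.867.
Rounding to the nearest integer gives Central 4, North 6, West 2, Coastal 4, South 6, East 1 — total 23, matching the house size, so no adjustment is needed.
South receives 6.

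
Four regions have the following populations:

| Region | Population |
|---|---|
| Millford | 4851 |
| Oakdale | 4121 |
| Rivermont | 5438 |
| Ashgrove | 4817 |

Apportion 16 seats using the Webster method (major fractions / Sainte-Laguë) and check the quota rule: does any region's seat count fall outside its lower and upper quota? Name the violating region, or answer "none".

none

Standard quotas: Millford 4.037, Oakdale 3.429, Rivermont 4.525, Ashgrove 4.009.
Webster allocation: Millford 4, Oakdale 3, Rivermont 5, Ashgrove 4.
Every allocation lies between the lower and upper quota.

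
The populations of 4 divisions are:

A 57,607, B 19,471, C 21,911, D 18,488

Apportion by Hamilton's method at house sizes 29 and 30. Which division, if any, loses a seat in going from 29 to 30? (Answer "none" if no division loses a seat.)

none

At 29 seats: A 14, B 5, C 5, D 5.
At 30 seats: A 15, B 5, C 5, D 5.
No division's allocation decreased.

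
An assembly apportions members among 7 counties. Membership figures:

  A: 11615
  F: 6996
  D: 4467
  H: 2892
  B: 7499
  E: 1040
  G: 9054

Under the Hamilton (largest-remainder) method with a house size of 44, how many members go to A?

12

The standard divisor is 43563/44 ≈ 990.068.
Standard quotas: A 11.7315, F 7.0662, D 4.5118, H 2.9210, B 7.5742, E 1.0504, G 9.1448.
Lower quotas: A 11, F 7, D 4, H 2, B 7, E 1, G 9 (sum 41, leaving 3 seats).
Remainders in descending order: H 0.9210, A 0.7315, B 0.5742, D 0.5118, G 0.1448, F 0.0662, E 0.0504.
Largest remainders: H, A, B receive the extra seats.
A receives 12.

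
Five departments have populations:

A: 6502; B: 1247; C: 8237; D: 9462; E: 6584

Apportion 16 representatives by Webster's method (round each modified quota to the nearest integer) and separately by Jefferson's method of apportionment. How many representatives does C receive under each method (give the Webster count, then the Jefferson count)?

Webster: A 3, B 1, C 4, D 5, E 3.
Jefferson: A 3, B 0, C 5, D 5, E 3.
C gets 4 under Webster and 5 under Jefferson.

4 and 5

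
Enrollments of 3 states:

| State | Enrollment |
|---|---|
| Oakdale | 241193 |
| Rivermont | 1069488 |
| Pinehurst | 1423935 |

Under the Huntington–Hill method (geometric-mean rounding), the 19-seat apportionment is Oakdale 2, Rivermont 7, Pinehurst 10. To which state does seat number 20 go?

Rivermont

Priority for the next seat is population ÷ (√(s·(s+1))).
Priorities: Oakdale 98466.630, Rivermont 142916.346, Pinehurst 135766.875.
Highest priority: Rivermont.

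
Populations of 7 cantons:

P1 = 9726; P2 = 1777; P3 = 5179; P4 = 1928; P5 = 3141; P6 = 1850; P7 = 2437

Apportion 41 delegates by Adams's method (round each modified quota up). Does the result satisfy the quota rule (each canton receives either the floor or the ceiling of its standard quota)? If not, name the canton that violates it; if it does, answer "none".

Standard quotas: P1 15.315, P2 2.798, P3 8.155, P4 3.036, P5 4.946, P6 2.913, P7 3.837.
Adams allocation: P1 15, P2 3, P3 8, P4 3, P5 5, P6 3, P7 4.
Every allocation lies between the lower and upper quota.

none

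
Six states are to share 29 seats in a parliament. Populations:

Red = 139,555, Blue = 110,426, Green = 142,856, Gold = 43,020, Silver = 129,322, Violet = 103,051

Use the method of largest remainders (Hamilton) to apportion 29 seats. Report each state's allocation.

Standard divisor: 668230 ÷ 29 ≈ 23042.414.
Standard quotas: Red 6.0564, Blue 4.7923, Green 6.1997, Gold 1.8670, Silver 5.6123, Violet 4.4722.
Lower quotas: Red 6, Blue 4, Green 6, Gold 1, Silver 5, Violet 4 (sum 26, leaving 3 seats).
Remainders in descending order: Gold 0.8670, Blue 0.7923, Silver 0.6123, Violet 0.4722, Green 0.1997, Red 0.0564.
The surplus seats go to Gold, Blue, Silver.

Red=6, Blue=5, Green=6, Gold=2, Silver=6, Violet=4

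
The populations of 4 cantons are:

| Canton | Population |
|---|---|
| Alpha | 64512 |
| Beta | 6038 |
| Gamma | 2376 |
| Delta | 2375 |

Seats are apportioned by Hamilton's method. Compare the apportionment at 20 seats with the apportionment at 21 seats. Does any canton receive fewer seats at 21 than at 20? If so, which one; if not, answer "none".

Delta

At 20 seats: Alpha 17, Beta 1, Gamma 1, Delta 1.
At 21 seats: Alpha 18, Beta 2, Gamma 1, Delta 0.
Delta drops from 1 to 0.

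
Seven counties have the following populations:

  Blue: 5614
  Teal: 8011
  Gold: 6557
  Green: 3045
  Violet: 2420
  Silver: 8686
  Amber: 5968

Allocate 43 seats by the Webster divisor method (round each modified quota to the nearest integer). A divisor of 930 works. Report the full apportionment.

Blue=6, Teal=9, Gold=7, Green=3, Violet=3, Silver=9, Amber=6

With modified divisor 930: modified quotas Blue 6.037, Teal 8.614, Gold 7.051, Green 3.274, Violet 2.602, Silver 9.340, Amber 6.417.
Rounding to the nearest integer: Blue 6, Teal 9, Gold 7, Green 3, Violet 3, Silver 9, Amber 6 (total 43).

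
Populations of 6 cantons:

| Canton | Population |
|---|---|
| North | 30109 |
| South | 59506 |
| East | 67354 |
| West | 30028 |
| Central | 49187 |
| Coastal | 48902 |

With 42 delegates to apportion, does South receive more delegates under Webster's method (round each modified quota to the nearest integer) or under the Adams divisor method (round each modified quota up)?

Webster: North 5, South 9, East 10, West 4, Central 7, Coastal 7.
Adams: North 5, South 8, East 10, West 5, Central 7, Coastal 7.
South gets 9 under Webster and 8 under Adams.

Webster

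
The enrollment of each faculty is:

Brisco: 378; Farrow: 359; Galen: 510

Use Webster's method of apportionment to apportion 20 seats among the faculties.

Standard divisor 1247/20 ≈ 62.35; standard quotas: Brisco 6.063, Farrow 5.758, Galen 8.180.
Rounding to the nearest integer gives Brisco 6, Farrow 6, Galen 8 — total 20, matching the house size, so no adjustment is needed.

Brisco 6, Farrow 6, Galen 8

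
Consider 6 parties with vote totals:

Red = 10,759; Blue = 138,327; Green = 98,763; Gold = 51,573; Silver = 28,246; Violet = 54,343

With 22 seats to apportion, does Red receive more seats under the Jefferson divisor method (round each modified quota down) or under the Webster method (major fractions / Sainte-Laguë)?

Webster

Jefferson: Red 0, Blue 9, Green 6, Gold 3, Silver 1, Violet 3.
Webster: Red 1, Blue 8, Green 5, Gold 3, Silver 2, Violet 3.
Red gets 0 under Jefferson and 1 under Webster.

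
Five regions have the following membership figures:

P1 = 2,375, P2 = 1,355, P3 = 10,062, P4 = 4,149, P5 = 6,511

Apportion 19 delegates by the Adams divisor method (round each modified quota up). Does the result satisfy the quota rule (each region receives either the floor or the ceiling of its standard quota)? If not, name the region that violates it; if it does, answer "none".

Standard quotas: P1 1.845, P2 1.053, P3 7.819, P4 3.224, P5 5.059.
Adams allocation: P1 2, P2 1, P3 8, P4 3, P5 5.
Every allocation lies between the lower and upper quota.

none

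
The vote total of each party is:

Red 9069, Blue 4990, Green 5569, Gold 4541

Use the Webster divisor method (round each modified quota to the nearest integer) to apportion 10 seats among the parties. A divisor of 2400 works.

With modified divisor 2400: modified quotas Red 3.779, Blue 2.079, Green 2.320, Gold 1.892.
Rounding to the nearest integer: Red 4, Blue 2, Green 2, Gold 2 (total 10).

Red=4, Blue=2, Green=2, Gold=2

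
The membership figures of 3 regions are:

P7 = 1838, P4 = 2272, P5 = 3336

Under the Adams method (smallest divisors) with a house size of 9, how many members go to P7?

2

Standard divisor 7446/9 ≈ 827.333; standard quotas: P7 2.222, P4 2.746, P5 4.032.
Rounding up gives 3, 3, 5 = 11 seats, so the divisor must be adjusted.
With modified divisor 1000: modified quotas P7 1.838, P4 2.272, P5 3.336.
Rounding up: P7 2, P4 3, P5 4 (total 9).
P7 receives 2.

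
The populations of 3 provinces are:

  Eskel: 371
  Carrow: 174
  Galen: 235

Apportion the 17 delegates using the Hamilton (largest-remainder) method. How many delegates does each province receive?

Total 780; standard divisor 780/17 ≈ 45.882.
Standard quotas: Eskel 8.086, Carrow 3.792, Galen 5.122.
Lower quotas: Eskel 8, Carrow 3, Galen 5 (sum 16, leaving 1 seat).
Remainders in descending order: Carrow 0.792, Galen 0.122, Eskel 0.086.
Largest remainder: Carrow receives the extra seat.

Eskel=8; Carrow=4; Galen=5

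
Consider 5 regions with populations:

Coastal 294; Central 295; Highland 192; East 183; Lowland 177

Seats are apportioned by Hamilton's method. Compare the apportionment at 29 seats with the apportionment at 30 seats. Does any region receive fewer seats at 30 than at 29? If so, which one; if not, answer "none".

At 29 seats: Coastal 7, Central 7, Highland 5, East 5, Lowland 5.
At 30 seats: Coastal 8, Central 8, Highland 5, East 5, Lowland 4.
Lowland drops from 5 to 4.

Lowland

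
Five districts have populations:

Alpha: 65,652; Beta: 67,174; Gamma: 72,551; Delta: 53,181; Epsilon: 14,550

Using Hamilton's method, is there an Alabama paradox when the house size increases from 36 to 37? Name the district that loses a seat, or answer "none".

At 36 seats: Alpha 9, Beta 9, Gamma 9, Delta 7, Epsilon 2.
At 37 seats: Alpha 9, Beta 9, Gamma 10, Delta 7, Epsilon 2.
No district's allocation decreased.

none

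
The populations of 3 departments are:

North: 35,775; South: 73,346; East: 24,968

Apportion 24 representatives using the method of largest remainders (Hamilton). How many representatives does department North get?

Total 134089; standard divisor 134089/24 ≈ 5587.042.
Standard quotas: North 6.4032, South 13.1279, East 4.4689.
Lower quotas: North 6, South 13, East 4 (sum 23, leaving 1 seat).
Remainders in descending order: East 0.4689, North 0.4032, South 0.1279.
The surplus seat goes to East.
North receives 6.

6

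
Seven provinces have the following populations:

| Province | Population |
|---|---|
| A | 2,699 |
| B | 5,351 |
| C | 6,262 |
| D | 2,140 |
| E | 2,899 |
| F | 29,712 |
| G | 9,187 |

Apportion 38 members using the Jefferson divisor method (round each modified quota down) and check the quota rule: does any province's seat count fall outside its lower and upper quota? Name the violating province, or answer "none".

Standard quotas: A 1.761, B 3.491, C 4.085, D 1.396, E 1.891, F 19.383, G 5.993.
Jefferson allocation: A 1, B 3, C 4, D 1, E 2, F 21, G 6.
F has quota 19.383 (lower 19, upper 20) but receives 21 — outside the quota interval.

F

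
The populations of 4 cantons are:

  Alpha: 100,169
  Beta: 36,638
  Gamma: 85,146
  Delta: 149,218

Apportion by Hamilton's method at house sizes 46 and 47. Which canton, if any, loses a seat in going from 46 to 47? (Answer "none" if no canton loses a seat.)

At 46 seats: Alpha 12, Beta 5, Gamma 11, Delta 18.
At 47 seats: Alpha 13, Beta 4, Gamma 11, Delta 19.
Beta drops from 5 to 4.

Beta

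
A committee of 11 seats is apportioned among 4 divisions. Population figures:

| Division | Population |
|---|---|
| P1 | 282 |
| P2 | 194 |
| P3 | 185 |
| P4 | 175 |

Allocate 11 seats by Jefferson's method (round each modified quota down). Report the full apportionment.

P1=4, P2=3, P3=2, P4=2

Standard divisor 836/11 ≈ 76; standard quotas: P1 3.711, P2 2.553, P3 2.434, P4 2.303.
Rounding down gives 3, 2, 2, 2 = 9 seats, so the divisor must be adjusted.
With modified divisor 63: modified quotas P1 4.476, P2 3.079, P3 2.937, P4 2.778.
Rounding down: P1 4, P2 3, P3 2, P4 2 (total 11).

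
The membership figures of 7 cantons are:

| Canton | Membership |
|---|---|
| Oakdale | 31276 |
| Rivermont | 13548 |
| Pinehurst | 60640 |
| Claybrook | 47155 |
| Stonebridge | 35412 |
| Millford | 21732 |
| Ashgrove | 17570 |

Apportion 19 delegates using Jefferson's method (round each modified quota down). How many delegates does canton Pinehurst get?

Standard divisor 227333/19 ≈ 11964.895; standard quotas: Oakdale 2.614, Rivermont 1.132, Pinehurst 5.068, Claybrook 3.941, Stonebridge 2.960, Millford 1.816, Ashgrove 1.468.
Rounding down gives 2, 1, 5, 3, 2, 1, 1 = 15 seats, so the divisor must be adjusted.
With modified divisor 10300: modified quotas Oakdale 3.037, Rivermont 1.315, Pinehurst 5.887, Claybrook 4.578, Stonebridge 3.438, Millford 2.110, Ashgrove 1.706.
Rounding down: Oakdale 3, Rivermont 1, Pinehurst 5, Claybrook 4, Stonebridge 3, Millford 2, Ashgrove 1 (total 19).
Pinehurst receives 5.

5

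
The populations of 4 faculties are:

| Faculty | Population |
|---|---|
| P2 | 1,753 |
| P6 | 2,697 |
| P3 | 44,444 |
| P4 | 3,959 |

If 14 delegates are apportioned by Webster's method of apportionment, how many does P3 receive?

12

Standard divisor 52853/14 ≈ 3775.214; standard quotas: P2 0.464, P6 0.714, P3 11.773, P4 1.049.
Rounding to the nearest integer gives P2 0, P6 1, P3 12, P4 1 — total 14, matching the house size, so no adjustment is needed.
P3 receives 12.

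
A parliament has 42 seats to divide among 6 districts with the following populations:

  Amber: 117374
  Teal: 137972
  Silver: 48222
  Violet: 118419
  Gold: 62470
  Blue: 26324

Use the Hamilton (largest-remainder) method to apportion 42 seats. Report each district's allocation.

Standard divisor: 510781 ÷ 42 ≈ 12161.452.
Standard quotas: Amber 9.6513, Teal 11.3450, Silver 3.9652, Violet 9.7372, Gold 5.1367, Blue 2.1645.
Lower quotas: Amber 9, Teal 11, Silver 3, Violet 9, Gold 5, Blue 2 (sum 39, leaving 3 seats).
Remainders in descending order: Silver 0.9652, Violet 0.7372, Amber 0.6513, Teal 0.3450, Blue 0.1645, Gold 0.1367.
Largest remainders: Silver, Violet, Amber receive the extra seats.

Amber 10; Teal 11; Silver 4; Violet 10; Gold 5; Blue 2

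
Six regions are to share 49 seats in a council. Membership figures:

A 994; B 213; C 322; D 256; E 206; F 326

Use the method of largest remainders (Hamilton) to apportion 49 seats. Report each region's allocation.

Total 2317; standard divisor 2317/49 ≈ 47.286.
Standard quotas: A 21.021, B 4.505, C 6.810, D 5.414, E 4.356, F 6.894.
Lower quotas: A 21, B 4, C 6, D 5, E 4, F 6 (sum 46, leaving 3 seats).
Remainders in descending order: F 0.894, C 0.810, B 0.505, D 0.414, E 0.356, A 0.021.
The surplus seats go to F, C, B.

A: 21; B: 5; C: 7; D: 5; E: 4; F: 7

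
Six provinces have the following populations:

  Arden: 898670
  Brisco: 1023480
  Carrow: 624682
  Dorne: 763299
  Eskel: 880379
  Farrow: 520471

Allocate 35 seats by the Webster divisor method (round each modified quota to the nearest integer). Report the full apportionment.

Standard divisor 4710981/35 ≈ 134599.457; standard quotas: Arden 6.677, Brisco 7.604, Carrow 4.641, Dorne 5.671, Eskel 6.541, Farrow 3.867.
Rounding to the nearest integer gives 7, 8, 5, 6, 7, 4 = 37 seats, so the divisor must be adjusted.
With modified divisor 137400: modified quotas Arden 6.541, Brisco 7.449, Carrow 4.546, Dorne 5.555, Eskel 6.407, Farrow 3.788.
Rounding to the nearest integer: Arden 7, Brisco 7, Carrow 5, Dorne 6, Eskel 6, Farrow 4 (total 35).

Arden=7, Brisco=7, Carrow=5, Dorne=6, Eskel=6, Farrow=4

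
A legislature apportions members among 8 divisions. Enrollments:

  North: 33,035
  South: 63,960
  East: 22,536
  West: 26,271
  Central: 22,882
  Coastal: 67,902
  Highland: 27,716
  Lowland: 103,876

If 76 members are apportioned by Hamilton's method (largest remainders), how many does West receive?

The standard divisor is 368178/76 ≈ 4844.447.
Standard quotas: North 6.8191, South 13.2027, East 4.6519, West 5.4229, Central 4.7233, Coastal 14.0165, Highland 5.7212, Lowland 21.4423.
Lower quotas: North 6, South 13, East 4, West 5, Central 4, Coastal 14, Highland 5, Lowland 21 (sum 72, leaving 4 seats).
Remainders in descending order: North 0.8191, Central 0.7233, Highland 0.7212, East 0.6519, Lowland 0.4423, West 0.4229, South 0.2027, Coastal 0.0165.
Largest remainders: North, Central, Highland, East receive the extra seats.
West receives 5.

5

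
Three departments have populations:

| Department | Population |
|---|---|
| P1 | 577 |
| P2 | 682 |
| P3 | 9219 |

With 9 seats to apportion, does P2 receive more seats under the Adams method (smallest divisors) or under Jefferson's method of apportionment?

Adams

Adams: P1 1, P2 1, P3 7.
Jefferson: P1 0, P2 0, P3 9.
P2 gets 1 under Adams and 0 under Jefferson.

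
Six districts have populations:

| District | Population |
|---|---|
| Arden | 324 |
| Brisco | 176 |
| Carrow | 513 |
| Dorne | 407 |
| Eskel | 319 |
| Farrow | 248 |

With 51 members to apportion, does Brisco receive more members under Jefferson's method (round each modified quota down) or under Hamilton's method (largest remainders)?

Hamilton

Jefferson: Arden 8, Brisco 4, Carrow 14, Dorne 11, Eskel 8, Farrow 6.
Hamilton: Arden 8, Brisco 5, Carrow 13, Dorne 11, Eskel 8, Farrow 6.
Brisco gets 4 under Jefferson and 5 under Hamilton.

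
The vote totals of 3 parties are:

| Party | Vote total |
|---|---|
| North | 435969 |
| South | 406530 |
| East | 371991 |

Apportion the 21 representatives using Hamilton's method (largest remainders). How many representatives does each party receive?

Standard divisor: 1214490 ÷ 21 ≈ 57832.857.
Standard quotas: North 7.5384, South 7.0294, East 6.4322.
Lower quotas: North 7, South 7, East 6 (sum 20, leaving 1 seat).
Remainders in descending order: North 0.5384, East 0.4322, South 0.0294.
The surplus seat goes to North.

North: 8, South: 7, East: 6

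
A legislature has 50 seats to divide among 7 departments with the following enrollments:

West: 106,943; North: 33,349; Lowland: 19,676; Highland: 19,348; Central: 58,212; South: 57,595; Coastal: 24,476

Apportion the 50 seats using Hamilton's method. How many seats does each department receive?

West 17, North 5, Lowland 3, Highland 3, Central 9, South 9, Coastal 4

Standard divisor: 319599 ÷ 50 ≈ 6391.98.
Standard quotas: West 16.7308, North 5.2173, Lowland 3.0782, Highland 3.0269, Central 9.1070, South 9.0105, Coastal 3.8292.
Lower quotas: West 16, North 5, Lowland 3, Highland 3, Central 9, South 9, Coastal 3 (sum 48, leaving 2 seats).
Remainders in descending order: Coastal 0.8292, West 0.7308, North 0.2173, Central 0.1070, Lowland 0.0782, Highland 0.0269, South 0.0105.
Largest remainders: Coastal, West receive the extra seats.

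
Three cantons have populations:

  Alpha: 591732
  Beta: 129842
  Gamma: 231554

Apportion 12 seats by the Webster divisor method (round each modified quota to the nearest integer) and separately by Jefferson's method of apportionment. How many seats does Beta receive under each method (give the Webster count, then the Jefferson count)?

2 and 1

Webster: Alpha 7, Beta 2, Gamma 3.
Jefferson: Alpha 8, Beta 1, Gamma 3.
Beta gets 2 under Webster and 1 under Jefferson.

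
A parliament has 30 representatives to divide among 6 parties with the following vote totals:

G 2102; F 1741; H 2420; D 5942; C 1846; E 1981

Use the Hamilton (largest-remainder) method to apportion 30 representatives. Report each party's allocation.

G: 4, F: 3, H: 5, D: 11, C: 3, E: 4

Total 16032; standard divisor 16032/30 ≈ 534.4.
Standard quotas: G 3.9334, F 3.2579, H 4.5284, D 11.1190, C 3.4543, E 3.7070.
Lower quotas: G 3, F 3, H 4, D 11, C 3, E 3 (sum 27, leaving 3 seats).
Remainders in descending order: G 0.9334, E 0.7070, H 0.5284, C 0.4543, F 0.2579, D 0.1190.
The surplus seats go to G, E, H.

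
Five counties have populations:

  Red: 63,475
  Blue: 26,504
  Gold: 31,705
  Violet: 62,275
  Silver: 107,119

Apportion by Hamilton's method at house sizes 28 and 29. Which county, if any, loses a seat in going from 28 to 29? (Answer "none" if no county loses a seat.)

none

At 28 seats: Red 6, Blue 3, Gold 3, Violet 6, Silver 10.
At 29 seats: Red 6, Blue 3, Gold 3, Violet 6, Silver 11.
No county's allocation decreased.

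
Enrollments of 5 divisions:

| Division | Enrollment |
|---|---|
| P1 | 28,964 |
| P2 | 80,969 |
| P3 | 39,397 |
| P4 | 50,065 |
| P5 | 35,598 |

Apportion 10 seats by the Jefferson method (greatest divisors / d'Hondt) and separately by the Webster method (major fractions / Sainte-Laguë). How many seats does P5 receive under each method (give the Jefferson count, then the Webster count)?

1 and 2

Jefferson: P1 1, P2 4, P3 2, P4 2, P5 1.
Webster: P1 1, P2 3, P3 2, P4 2, P5 2.
P5 gets 1 under Jefferson and 2 under Webster.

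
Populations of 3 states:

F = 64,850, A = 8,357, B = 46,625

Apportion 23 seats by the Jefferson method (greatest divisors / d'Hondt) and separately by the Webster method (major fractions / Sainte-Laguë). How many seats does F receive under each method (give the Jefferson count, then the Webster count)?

Jefferson: F 13, A 1, B 9.
Webster: F 12, A 2, B 9.
F gets 13 under Jefferson and 12 under Webster.

13 and 12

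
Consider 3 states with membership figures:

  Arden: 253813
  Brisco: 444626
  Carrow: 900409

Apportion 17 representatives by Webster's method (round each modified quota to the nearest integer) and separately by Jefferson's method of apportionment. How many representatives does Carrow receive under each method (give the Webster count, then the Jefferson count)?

Webster: Arden 3, Brisco 5, Carrow 9.
Jefferson: Arden 2, Brisco 5, Carrow 10.
Carrow gets 9 under Webster and 10 under Jefferson.

9 and 10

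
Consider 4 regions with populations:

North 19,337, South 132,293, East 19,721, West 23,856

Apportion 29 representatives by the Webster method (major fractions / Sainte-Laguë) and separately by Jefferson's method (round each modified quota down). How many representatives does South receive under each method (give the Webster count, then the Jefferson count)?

Webster: North 3, South 19, East 3, West 4.
Jefferson: North 3, South 20, East 3, West 3.
South gets 19 under Webster and 20 under Jefferson.

19 and 20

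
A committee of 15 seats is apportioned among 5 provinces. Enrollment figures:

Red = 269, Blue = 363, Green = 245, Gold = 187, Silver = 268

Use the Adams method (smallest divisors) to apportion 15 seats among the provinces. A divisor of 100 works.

Red 3, Blue 4, Green 3, Gold 2, Silver 3

With modified divisor 100: modified quotas Red 2.690, Blue 3.630, Green 2.450, Gold 1.870, Silver 2.680.
Rounding up: Red 3, Blue 4, Green 3, Gold 2, Silver 3 (total 15).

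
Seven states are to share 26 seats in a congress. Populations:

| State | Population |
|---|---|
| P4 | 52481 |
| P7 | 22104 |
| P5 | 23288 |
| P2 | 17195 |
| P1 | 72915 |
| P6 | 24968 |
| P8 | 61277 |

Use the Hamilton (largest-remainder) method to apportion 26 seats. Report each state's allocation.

Total 274228; standard divisor 274228/26 ≈ 10547.231.
Standard quotas: P4 4.9758, P7 2.0957, P5 2.2080, P2 1.6303, P1 6.9132, P6 2.3673, P8 5.8098.
Lower quotas: P4 4, P7 2, P5 2, P2 1, P1 6, P6 2, P8 5 (sum 22, leaving 4 seats).
Remainders in descending order: P4 0.9758, P1 0.9132, P8 0.8098, P2 0.6303, P6 0.3673, P5 0.2080, P7 0.0957.
Largest remainders: P4, P1, P8, P2 receive the extra seats.

P4 5; P7 2; P5 2; P2 2; P1 7; P6 2; P8 6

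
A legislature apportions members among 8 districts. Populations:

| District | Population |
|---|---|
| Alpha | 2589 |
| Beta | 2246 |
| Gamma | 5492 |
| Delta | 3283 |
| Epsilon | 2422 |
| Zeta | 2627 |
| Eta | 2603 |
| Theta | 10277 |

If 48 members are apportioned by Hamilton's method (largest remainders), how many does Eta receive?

4

Standard divisor: 31539 ÷ 48 ≈ 657.062.
Standard quotas: Alpha 3.9403, Beta 3.4182, Gamma 8.3584, Delta 4.9965, Epsilon 3.6861, Zeta 3.9981, Eta 3.9616, Theta 15.6408.
Lower quotas: Alpha 3, Beta 3, Gamma 8, Delta 4, Epsilon 3, Zeta 3, Eta 3, Theta 15 (sum 42, leaving 6 seats).
Remainders in descending order: Zeta 0.9981, Delta 0.9965, Eta 0.9616, Alpha 0.9403, Epsilon 0.6861, Theta 0.6408, Beta 0.4182, Gamma 0.3584.
The surplus seats go to Zeta, Delta, Eta, Alpha, Epsilon, Theta.
Eta receives 4.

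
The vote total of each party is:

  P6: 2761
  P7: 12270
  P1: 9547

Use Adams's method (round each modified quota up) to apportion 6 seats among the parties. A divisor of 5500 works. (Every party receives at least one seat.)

P6=1, P7=3, P1=2

With modified divisor 5500: modified quotas P6 0.502, P7 2.231, P1 1.736.
Rounding up: P6 1, P7 3, P1 2 (total 6).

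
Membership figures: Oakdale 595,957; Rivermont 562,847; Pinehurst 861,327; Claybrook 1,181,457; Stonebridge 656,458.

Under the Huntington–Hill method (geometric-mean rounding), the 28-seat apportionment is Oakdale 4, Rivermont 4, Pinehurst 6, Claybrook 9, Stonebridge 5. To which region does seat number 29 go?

Priority for the next seat is population ÷ (√(s·(s+1))).
Priorities: Oakdale 133260.036, Rivermont 125856.415, Pinehurst 132905.642, Claybrook 124536.503, Stonebridge 119852.285.
Highest priority: Oakdale.

Oakdale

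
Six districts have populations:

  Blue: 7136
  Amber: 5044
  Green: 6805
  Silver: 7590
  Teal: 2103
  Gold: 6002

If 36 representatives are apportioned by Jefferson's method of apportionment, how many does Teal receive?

Standard divisor 34680/36 ≈ 963.333; standard quotas: Blue 7.408, Amber 5.236, Green 7.064, Silver 7.879, Teal 2.183, Gold 6.230.
Rounding down gives 7, 5, 7, 7, 2, 6 = 34 seats, so the divisor must be adjusted.
With modified divisor 870: modified quotas Blue 8.202, Amber 5.798, Green 7.822, Silver 8.724, Teal 2.417, Gold 6.899.
Rounding down: Blue 8, Amber 5, Green 7, Silver 8, Teal 2, Gold 6 (total 36).
Teal receives 2.

2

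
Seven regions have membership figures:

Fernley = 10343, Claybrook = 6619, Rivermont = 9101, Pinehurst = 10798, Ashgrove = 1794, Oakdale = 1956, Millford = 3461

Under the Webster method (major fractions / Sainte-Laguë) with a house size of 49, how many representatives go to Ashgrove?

Standard divisor 44072/49 ≈ 899.429; standard quotas: Fernley 11.500, Claybrook 7.359, Rivermont 10.119, Pinehurst 12.005, Ashgrove 1.995, Oakdale 2.175, Millford 3.848.
Rounding to the nearest integer gives 11, 7, 10, 12, 2, 2, 4 = 48 seats, so the divisor must be adjusted.
With modified divisor 890: modified quotas Fernley 11.621, Claybrook 7.437, Rivermont 10.226, Pinehurst 12.133, Ashgrove 2.016, Oakdale 2.198, Millford 3.889.
Rounding to the nearest integer: Fernley 12, Claybrook 7, Rivermont 10, Pinehurst 12, Ashgrove 2, Oakdale 2, Millford 4 (total 49).
Ashgrove receives 2.

2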